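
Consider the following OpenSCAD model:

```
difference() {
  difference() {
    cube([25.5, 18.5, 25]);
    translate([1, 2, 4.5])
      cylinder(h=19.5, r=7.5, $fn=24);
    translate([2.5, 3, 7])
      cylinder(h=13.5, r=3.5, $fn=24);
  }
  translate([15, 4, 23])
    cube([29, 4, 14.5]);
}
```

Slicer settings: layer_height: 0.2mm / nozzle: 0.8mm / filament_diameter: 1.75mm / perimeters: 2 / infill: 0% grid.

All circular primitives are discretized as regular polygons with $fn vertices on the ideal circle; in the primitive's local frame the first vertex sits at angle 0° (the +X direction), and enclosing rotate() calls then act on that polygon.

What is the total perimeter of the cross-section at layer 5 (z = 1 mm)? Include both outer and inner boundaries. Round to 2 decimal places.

At z = 1 mm: the cube is present — its section is the full 25.5×18.5 rectangle (perimeter 88.00 mm); the cylinder at (1, 2) is absent (z outside [4.5, 24]); the cylinder at (2.5, 3) is absent (z outside [7, 20.5]); Taking the first minus the rest: none of the subtracted shapes is present at this height, so the 25.5×18.5 cube is unchanged — boundary = 88.00 mm; the cube at (15, 4) is not intersected at this z (z outside [23, 37.5]); Subtracting the remaining from the first: none of the subtracted shapes is present at this height, so the result so far is unchanged — boundary = 88.00 mm. Overall, the cross-section is a single solid region. Total boundary length (outer) = 88.00 mm.

88.00 mm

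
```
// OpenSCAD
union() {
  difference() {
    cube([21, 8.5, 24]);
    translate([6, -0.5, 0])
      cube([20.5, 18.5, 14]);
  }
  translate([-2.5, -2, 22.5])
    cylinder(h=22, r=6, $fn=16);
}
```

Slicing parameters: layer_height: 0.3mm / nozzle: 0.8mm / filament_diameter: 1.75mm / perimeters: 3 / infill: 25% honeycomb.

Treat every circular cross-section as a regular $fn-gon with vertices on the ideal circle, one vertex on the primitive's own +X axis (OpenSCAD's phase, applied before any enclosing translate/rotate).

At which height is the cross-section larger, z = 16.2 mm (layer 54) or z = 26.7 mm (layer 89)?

Layer 54 (z = 16.2): the cube is present — its section is the full 21×8.5 rectangle (area 178.50 mm²); the cube at (6, -0.5) is not intersected at this z (z outside [0, 14]); Subtracting the remaining from the first: none of the subtracted shapes is present at this height, so the 21×8.5 cube is unchanged — area = 178.50 mm²; the cylinder at (-2.5, -2) is not intersected at this z (z outside [22.5, 44.5]); Merging all regions: only the result so far is present, so the union is just that shape — area = 178.50 mm². So its area = 178.50 mm². Layer 89 (z = 26.7): the cube is absent (z outside [0, 24]); the cube at (6, -0.5) does not reach this height (z outside [0, 14]); After the difference (first − rest): the first operand is absent here, so nothing remains; the cylinder at (-2.5, -2): section is a regular 16-gon, circumradius r=6 (area = (16/2)·6.000²·sin(360°/16) = 110.21 mm²); Taking the union: only the r=6 cylinder at (-2.5, -2) is present, so the union is just that shape — area = 110.21 mm². So its area = 110.21 mm². Layer 54 is larger (178.50 vs 110.21 mm²).

layer 54 (z = 16.2 mm)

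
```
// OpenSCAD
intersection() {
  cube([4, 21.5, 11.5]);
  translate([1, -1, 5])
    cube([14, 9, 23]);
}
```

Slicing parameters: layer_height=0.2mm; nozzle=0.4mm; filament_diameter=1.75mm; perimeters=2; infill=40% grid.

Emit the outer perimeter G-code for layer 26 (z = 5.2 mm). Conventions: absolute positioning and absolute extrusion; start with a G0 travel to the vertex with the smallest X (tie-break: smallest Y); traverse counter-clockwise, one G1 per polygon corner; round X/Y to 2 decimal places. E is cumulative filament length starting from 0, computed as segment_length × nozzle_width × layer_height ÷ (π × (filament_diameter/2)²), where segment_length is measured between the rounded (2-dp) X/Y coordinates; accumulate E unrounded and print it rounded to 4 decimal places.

At z = 5.2 mm: the 4×21.5 cube contributes its full rectangle; the 14×9 cube at (1, -1) contributes its full rectangle; Keeping only the common overlap: the 14×9 cube at (1, -1) partially overlaps the 4×21.5 cube; clipping to the common part keeps 24.00 mm² — 1 connected region. The outline is a single polygon with 4 vertices. Extrusion per mm of travel: 0.4 × 0.2 / (π × 0.875²) = 0.033260. Accumulating E over each segment gives final E = 0.7317.

G0 X1.00 Y0.00 Z5.20
G1 X4.00 Y0.00 E0.0998
G1 X4.00 Y8.00 E0.3659
G1 X1.00 Y8.00 E0.4656
G1 X1.00 Y0.00 E0.7317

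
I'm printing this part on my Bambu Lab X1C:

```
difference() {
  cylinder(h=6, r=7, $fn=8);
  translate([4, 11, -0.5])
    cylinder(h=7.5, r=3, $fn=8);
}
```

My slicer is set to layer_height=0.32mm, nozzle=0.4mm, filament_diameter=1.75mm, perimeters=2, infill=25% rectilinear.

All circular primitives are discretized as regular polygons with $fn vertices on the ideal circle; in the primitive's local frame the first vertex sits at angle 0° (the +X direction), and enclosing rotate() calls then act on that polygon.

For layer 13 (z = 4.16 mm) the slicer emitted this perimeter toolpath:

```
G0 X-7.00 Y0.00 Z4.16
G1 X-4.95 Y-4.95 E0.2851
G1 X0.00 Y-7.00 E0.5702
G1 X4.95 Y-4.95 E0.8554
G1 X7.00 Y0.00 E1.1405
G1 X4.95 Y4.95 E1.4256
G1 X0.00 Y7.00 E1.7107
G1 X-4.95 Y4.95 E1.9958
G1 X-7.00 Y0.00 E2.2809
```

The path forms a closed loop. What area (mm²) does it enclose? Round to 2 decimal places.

138.60 mm²

Apply the shoelace formula to the sequence of (X, Y) vertices; enclosed area = 138.60 mm².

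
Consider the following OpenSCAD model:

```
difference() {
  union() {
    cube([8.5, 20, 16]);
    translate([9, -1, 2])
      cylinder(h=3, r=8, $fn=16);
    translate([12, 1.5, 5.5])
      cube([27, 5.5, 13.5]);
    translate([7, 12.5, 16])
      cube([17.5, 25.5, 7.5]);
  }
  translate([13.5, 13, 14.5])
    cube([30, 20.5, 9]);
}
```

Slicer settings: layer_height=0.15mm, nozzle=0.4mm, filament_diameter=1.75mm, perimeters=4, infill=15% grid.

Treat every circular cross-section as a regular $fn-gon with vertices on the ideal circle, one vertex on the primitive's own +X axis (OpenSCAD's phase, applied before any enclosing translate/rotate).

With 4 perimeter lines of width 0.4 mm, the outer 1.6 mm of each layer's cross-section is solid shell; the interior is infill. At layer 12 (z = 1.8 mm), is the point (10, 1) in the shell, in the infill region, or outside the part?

outside

At z = 1.8 mm: the cube is present — its section is the full 8.5×20 rectangle; the cylinder at (9, -1) does not reach this height (z outside [2, 5]); the cube at (12, 1.5) does not reach this height (z outside [5.5, 19]); the cube at (7, 12.5) is absent (z outside [16, 23.5]); Combining (union): only the 8.5×20 cube is present, so the union is just that shape — 1 connected region; the cube at (13.5, 13) is not intersected at this z (z outside [14.5, 23.5]); After the difference (first − rest): none of the subtracted shapes is present at this height, so that combined region is unchanged — 1 connected region. Overall, the cross-section is a single solid region. The nearest boundary edge runs (8.50, 0.00)→(8.50, 20.00); distance from the point to it = 1.50 mm. The point is not inside any of the regions above, so it lies outside the cross-section (1.50 mm from the nearest boundary).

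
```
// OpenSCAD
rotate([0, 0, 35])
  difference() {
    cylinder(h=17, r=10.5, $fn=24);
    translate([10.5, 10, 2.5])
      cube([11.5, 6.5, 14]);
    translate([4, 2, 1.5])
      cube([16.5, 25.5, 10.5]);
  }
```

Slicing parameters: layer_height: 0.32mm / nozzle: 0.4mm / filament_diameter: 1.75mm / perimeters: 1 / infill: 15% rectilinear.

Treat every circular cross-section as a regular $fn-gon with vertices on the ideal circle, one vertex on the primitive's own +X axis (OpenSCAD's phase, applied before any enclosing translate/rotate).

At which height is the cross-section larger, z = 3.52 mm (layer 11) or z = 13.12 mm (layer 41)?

layer 41 (z = 13.12 mm)

Layer 11 (z = 3.52): the r=10.5 cylinder gives a regular 24-gon of circumradius 10.5 (constant along its height) (area = (24/2)·10.500²·sin(360°/24) = 342.42 mm²); the cube at (10.5, 10) is present — its section is the full 11.5×6.5 rectangle (area 74.75 mm²); the cube at (4, 2) (footprint 16.5×25.5) is included at this height (area 420.75 mm²); After the difference (first − rest): starting from the r=10.5 cylinder (342.42 mm²), the 11.5×6.5 cube at (10.5, 10) misses the remaining region (no effect); the 16.5×25.5 cube at (4, 2) partially overlaps it — only the 32.15 mm² overlap (of its 420.75 mm²) is removed, clipping the outline — area = 310.26 mm²; (rotated 35° about Z; rotation is an isometry so areas/perimeters/island counts are preserved). So its area = 310.26 mm². Layer 41 (z = 13.12): the cylinder: section is a regular 24-gon, circumradius r=10.5 (area = (24/2)·10.500²·sin(360°/24) = 342.42 mm²); the cube at (10.5, 10) (footprint 11.5×6.5) is included at this height (area 74.75 mm²); the cube at (4, 2) is absent (z outside [1.5, 12]); Taking the first minus the rest: starting from the r=10.5 cylinder (342.42 mm²), the 11.5×6.5 cube at (10.5, 10) misses the remaining region (no effect) — area = 342.42 mm²; (whole slice rotated 35° about Z — lengths, areas and connectivity unchanged). So its area = 342.42 mm². Layer 41 is larger (342.42 vs 310.26 mm²).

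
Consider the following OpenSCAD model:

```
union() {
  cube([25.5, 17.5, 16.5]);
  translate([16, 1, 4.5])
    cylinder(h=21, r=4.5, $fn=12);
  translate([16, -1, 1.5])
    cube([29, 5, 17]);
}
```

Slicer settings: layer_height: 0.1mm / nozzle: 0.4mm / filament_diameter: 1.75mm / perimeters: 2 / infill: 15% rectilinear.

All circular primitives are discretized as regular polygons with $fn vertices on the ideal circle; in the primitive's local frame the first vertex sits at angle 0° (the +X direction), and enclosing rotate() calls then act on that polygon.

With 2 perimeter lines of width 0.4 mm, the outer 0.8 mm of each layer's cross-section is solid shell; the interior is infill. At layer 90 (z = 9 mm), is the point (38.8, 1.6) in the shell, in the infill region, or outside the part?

At z = 9 mm: the cube (footprint 25.5×17.5) is included at this height; the cylinder at (16, 1): section is a regular 12-gon, circumradius r=4.5; the 29×5 cube at (16, -1) contributes its full rectangle; Merging all regions: the regions partially overlap (shared area 81.21 mm²), so overlapping operands fuse into one piece — 1 connected region. Overall, the cross-section is a single solid region. The nearest boundary edge runs (25.50, 4.00)→(45.00, 4.00); distance from the point to it = 2.40 mm. The point is inside the cross-section and 2.40 mm from the nearest boundary — more than the 0.8 mm shell width (2 × 0.4), so it's in the infill interior.

infill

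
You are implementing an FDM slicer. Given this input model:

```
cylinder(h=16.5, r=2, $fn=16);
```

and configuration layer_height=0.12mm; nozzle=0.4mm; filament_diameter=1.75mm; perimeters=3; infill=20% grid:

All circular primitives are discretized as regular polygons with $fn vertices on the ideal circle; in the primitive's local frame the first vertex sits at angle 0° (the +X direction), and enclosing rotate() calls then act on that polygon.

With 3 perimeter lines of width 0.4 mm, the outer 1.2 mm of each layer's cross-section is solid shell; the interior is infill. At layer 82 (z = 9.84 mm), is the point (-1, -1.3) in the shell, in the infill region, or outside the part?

At z = 9.84 mm: the r=2 cylinder gives a regular 16-gon of circumradius 2 (constant along its height). Overall, the cross-section is a single solid region. The nearest boundary edge runs (-1.41, -1.41)→(-0.77, -1.85); distance from the point to it = 0.33 mm. The point is inside the cross-section, 0.33 mm from the nearest boundary — within the 1.2 mm shell band (3 × 0.4).

shell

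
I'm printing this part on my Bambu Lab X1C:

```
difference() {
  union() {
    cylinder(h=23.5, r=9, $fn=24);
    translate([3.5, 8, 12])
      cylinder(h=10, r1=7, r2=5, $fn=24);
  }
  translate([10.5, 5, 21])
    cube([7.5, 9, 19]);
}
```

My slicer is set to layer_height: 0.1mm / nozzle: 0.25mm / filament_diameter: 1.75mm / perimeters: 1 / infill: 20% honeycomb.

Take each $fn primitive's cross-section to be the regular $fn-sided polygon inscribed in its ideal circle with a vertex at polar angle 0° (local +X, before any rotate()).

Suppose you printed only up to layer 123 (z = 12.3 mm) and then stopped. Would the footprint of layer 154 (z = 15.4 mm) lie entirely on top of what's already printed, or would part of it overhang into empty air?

entirely on top

Compare the two slices. At z = 12.3: the cylinder: section is a regular 24-gon, circumradius r=9 (area = (24/2)·9.000²·sin(360°/24) = 251.57 mm²); the cone at (3.5, 8) (r1=7→r2=5) has section circumradius 6.940 here — a regular 24-gon (area = (24/2)·6.940²·sin(360°/24) = 149.59 mm²); Merging all regions: the regions partially overlap — summed areas 401.16 mm² minus the doubly-counted overlap 65.13 mm² gives 336.03 mm² — area = 336.03 mm²; the cube at (10.5, 5) is not intersected at this z (z outside [21, 40]); Taking the first minus the rest: none of the subtracted shapes is present at this height, so the result so far is unchanged — area = 336.03 mm². At z = 15.4: the cylinder: section is a regular 24-gon, circumradius r=9 (area = (24/2)·9.000²·sin(360°/24) = 251.57 mm²); the cone at (3.5, 8) (r1=7→r2=5) has section circumradius 6.320 here — a regular 24-gon (area = (24/2)·6.320²·sin(360°/24) = 124.05 mm²); Combining (union): the regions partially overlap — summed areas 375.63 mm² minus the doubly-counted overlap 55.26 mm² gives 320.37 mm² — area = 320.37 mm²; the cube at (10.5, 5) is not intersected at this z (z outside [21, 40]); After the difference (first − rest): none of the subtracted shapes is present at this height, so the result so far is unchanged — area = 320.37 mm². Checking containment: the cross-section at z = 15.4 is a subset of the cross-section at z = 12.3.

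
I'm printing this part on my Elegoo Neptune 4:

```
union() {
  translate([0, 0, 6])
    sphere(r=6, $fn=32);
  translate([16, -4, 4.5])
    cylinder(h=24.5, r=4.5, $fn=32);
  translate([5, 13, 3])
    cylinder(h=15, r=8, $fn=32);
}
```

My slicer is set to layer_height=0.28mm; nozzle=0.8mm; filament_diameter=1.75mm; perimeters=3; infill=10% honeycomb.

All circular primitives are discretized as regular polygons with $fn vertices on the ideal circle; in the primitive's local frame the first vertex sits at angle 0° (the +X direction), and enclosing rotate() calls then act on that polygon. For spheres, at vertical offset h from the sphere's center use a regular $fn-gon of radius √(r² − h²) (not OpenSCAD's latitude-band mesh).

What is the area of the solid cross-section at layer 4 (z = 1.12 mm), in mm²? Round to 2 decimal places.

At z = 1.12 mm: the sphere: section is a regular 32-gon, circumradius = √(r²−h²) = √(6²−4.88²) = 3.491 (area = (32/2)·3.491²·sin(360°/32) = 38.04 mm²); the cylinder at (16, -4) is not intersected at this z (z outside [4.5, 29]); the cylinder at (5, 13) does not reach this height (z outside [3, 18]); Merging all regions: only the r=6 sphere is present, so the union is just that shape — area = 38.04 mm². Overall, the cross-section is a single solid region. Net area = 38.04 mm².

38.04 mm²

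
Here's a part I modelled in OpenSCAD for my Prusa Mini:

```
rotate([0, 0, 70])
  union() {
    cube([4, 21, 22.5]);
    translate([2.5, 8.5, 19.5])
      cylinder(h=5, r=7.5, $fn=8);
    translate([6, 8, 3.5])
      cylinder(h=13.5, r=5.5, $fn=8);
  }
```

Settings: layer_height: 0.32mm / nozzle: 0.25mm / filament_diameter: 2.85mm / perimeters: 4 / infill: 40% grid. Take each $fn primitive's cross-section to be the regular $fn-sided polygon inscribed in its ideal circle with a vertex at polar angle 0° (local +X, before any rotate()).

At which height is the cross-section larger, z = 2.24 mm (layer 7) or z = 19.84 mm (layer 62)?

layer 62 (z = 19.84 mm)

Layer 7 (z = 2.24): the cube (footprint 4×21) is included at this height (area 84.00 mm²); the cylinder at (2.5, 8.5) does not reach this height (z outside [19.5, 24.5]); the cylinder at (6, 8) is not intersected at this z (z outside [3.5, 17]); Merging all regions: only the 4×21 cube is present, so the union is just that shape — area = 84.00 mm²; (whole slice rotated 70° about Z — lengths, areas and connectivity unchanged). So its area = 84.00 mm². Layer 62 (z = 19.84): the cube is present — its section is the full 4×21 rectangle (area 84.00 mm²); the cylinder at (2.5, 8.5): section is a regular 8-gon, circumradius r=7.5 (area = (8/2)·7.500²·sin(360°/8) = 159.10 mm²); the cylinder at (6, 8) is not intersected at this z (z outside [3.5, 17]); Merging all regions: the regions partially overlap — summed areas 243.10 mm² minus the doubly-counted overlap 56.48 mm² gives 186.62 mm² — area = 186.62 mm²; (whole slice rotated 70° about Z — lengths, areas and connectivity unchanged). So its area = 186.62 mm². Layer 62 is larger (186.62 vs 84.00 mm²).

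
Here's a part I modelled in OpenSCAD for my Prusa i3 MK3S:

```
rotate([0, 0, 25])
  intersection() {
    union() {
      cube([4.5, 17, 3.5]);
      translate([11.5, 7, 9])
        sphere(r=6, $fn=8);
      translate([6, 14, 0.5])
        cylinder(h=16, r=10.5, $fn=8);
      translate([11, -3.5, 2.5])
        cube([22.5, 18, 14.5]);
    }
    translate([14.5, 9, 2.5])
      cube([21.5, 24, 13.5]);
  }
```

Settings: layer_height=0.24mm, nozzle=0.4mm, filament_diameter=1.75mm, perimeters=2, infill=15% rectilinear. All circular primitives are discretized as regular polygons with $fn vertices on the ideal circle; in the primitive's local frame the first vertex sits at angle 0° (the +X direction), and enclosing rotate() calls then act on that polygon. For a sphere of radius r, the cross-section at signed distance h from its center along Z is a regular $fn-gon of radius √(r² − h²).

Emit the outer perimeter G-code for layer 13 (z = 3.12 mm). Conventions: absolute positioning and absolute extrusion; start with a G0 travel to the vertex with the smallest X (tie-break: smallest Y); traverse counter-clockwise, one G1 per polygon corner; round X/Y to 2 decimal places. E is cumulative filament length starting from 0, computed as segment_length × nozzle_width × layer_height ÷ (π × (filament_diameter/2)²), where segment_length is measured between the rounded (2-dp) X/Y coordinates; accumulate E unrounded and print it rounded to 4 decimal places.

G0 X5.18 Y23.19 Z3.12
G1 X9.34 Y14.28 E0.3925
G1 X26.56 Y22.31 E1.1508
G1 X24.23 Y27.30 E1.3706
G1 X8.64 Y20.03 E2.0572
G1 X5.18 Y23.19 E2.2442

At z = 3.12 mm: the cube is present — its section is the full 4.5×17 rectangle; the r=6 sphere at (11.5, 7) contributes a regular 8-gon of circumradius √(6²−5.88²) = 1.194; the r=10.5 cylinder at (6, 14) contributes a regular 8-gon of circumradius 10.5; the 22.5×18 cube at (11, -3.5) contributes its full rectangle; Taking the union: the regions partially overlap (shared area 91.13 mm²), so overlapping operands fuse into one piece — 1 connected region; the cube at (14.5, 9) is present — its section is the full 21.5×24 rectangle; After intersecting: the 21.5×24 cube at (14.5, 9) partially overlaps that combined region; clipping to the common part keeps 108.38 mm² — 1 connected region; (rotated 25° about Z; rotation is an isometry so areas/perimeters/island counts are preserved). The outline is a single polygon with 5 vertices. Extrusion per mm of travel: 0.4 × 0.24 / (π × 0.875²) = 0.039912. Accumulating E over each segment gives final E = 2.2442.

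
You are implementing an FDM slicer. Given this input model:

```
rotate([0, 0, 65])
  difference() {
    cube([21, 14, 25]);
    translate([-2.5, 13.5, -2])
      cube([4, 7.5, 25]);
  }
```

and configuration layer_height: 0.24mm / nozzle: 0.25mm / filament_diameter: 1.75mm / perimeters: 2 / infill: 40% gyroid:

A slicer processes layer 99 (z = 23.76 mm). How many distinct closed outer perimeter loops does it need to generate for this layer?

1

At z = 23.76 mm: the cube is present — its section is the full 21×14 rectangle; the cube at (-2.5, 13.5) is absent (z outside [-2, 23]); Taking the first minus the rest: none of the subtracted shapes is present at this height, so the 21×14 cube is unchanged — 1 connected region; (rotated 65° about Z; rotation is an isometry so areas/perimeters/island counts are preserved). The result has 1 disconnected region.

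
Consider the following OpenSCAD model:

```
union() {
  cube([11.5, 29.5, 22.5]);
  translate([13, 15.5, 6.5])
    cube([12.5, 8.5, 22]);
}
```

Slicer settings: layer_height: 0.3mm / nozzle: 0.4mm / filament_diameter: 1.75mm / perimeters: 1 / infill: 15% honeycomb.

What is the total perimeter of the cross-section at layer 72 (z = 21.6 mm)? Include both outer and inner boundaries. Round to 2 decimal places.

124.00 mm

At z = 21.6 mm: the cube is present — its section is the full 11.5×29.5 rectangle (perimeter 82.00 mm); the cube at (13, 15.5) is present — its section is the full 12.5×8.5 rectangle (perimeter 42.00 mm); Merging all regions: the 2 present regions are separate (no shared area or edge), so areas and boundary lengths simply add and each stays a separate island — boundary = 124.00 mm. Overall, the cross-section has 2 separate islands. Total boundary length (outer) = 124.00 mm.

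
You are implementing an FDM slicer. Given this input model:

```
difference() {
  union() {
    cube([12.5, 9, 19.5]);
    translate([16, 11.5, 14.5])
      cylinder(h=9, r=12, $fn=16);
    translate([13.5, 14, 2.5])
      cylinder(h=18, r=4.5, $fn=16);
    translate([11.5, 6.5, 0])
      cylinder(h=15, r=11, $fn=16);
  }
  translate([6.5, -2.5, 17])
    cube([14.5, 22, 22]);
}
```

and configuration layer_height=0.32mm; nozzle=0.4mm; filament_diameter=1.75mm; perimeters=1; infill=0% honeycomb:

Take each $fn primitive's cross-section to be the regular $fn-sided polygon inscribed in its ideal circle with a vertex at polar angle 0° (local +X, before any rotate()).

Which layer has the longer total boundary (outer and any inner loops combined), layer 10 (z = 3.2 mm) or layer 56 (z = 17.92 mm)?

layer 56 (z = 17.92 mm)

Layer 10 (z = 3.2): the cube (footprint 12.5×9) is included at this height (perimeter 43.00 mm); the cylinder at (16, 11.5) is not intersected at this z (z outside [14.5, 23.5]); the r=4.5 cylinder at (13.5, 14) contributes a regular 16-gon of circumradius 4.5 (perimeter = 2·16·4.500·sin(180°/16) = 28.09 mm); the cylinder at (11.5, 6.5): section is a regular 16-gon, circumradius r=11 (perimeter = 2·16·11.000·sin(180°/16) = 68.67 mm); Taking the union: the regions partially overlap (shared area 156.79 mm²), so the edge portions inside another operand are dropped and the merged outline is re-measured after clipping — boundary = 73.17 mm; the cube at (6.5, -2.5) is absent (z outside [17, 39]); Taking the first minus the rest: none of the subtracted shapes is present at this height, so that combined region is unchanged — boundary = 73.17 mm. So its perimeter = 73.17 mm. Layer 56 (z = 17.92): the cube is present — its section is the full 12.5×9 rectangle (perimeter 43.00 mm); the cylinder at (16, 11.5): section is a regular 16-gon, circumradius r=12 (perimeter = 2·16·12.000·sin(180°/16) = 74.91 mm); the r=4.5 cylinder at (13.5, 14) contributes a regular 16-gon of circumradius 4.5 (perimeter = 2·16·4.500·sin(180°/16) = 28.09 mm); the cylinder at (11.5, 6.5) is absent (z outside [0, 15]); Taking the union: the regions partially overlap (shared area 110.80 mm²), so the edge portions inside another operand are dropped and the merged outline is re-measured after clipping — boundary = 88.50 mm; the cube at (6.5, -2.5) (footprint 14.5×22) is included at this height (perimeter 73.00 mm); Taking the first minus the rest: starting from that combined region, the 14.5×22 cube at (6.5, -2.5) partially overlaps it — only the 282.90 mm² overlap (of its 319.00 mm²) is removed, clipping the outline — boundary = 123.41 mm. So its perimeter = 123.41 mm. Layer 56 is larger (123.41 vs 73.17 mm).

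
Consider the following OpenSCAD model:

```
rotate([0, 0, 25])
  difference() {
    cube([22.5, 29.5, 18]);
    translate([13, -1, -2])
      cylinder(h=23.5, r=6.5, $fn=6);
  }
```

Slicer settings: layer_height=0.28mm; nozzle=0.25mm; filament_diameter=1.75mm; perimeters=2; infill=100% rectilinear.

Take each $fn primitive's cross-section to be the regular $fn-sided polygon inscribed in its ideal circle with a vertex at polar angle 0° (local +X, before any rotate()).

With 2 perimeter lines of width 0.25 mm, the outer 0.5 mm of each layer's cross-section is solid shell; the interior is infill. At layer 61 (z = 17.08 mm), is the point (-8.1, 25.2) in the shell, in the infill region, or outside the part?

infill

At z = 17.08 mm: the cube is present — its section is the full 22.5×29.5 rectangle; the r=6.5 cylinder at (13, -1) contributes a regular 6-gon of circumradius 6.5; After the difference (first − rest): starting from the 22.5×29.5 cube, the r=6.5 cylinder at (13, -1) partially overlaps it — only the 42.46 mm² overlap (of its 109.77 mm²) is removed, clipping the outline — 1 connected region; (whole slice rotated 25° about Z — lengths, areas and connectivity unchanged). Overall, the cross-section is a single solid region. Undo the 25° rotation: the query point maps to (3.309, 26.262) in the un-rotated model frame. The nearest boundary edge runs (0.00, 29.50)→(22.50, 29.50); distance from the point to it = 3.24 mm. The point is inside the cross-section and 3.24 mm from the nearest boundary — more than the 0.5 mm shell width (2 × 0.25), so it's in the infill interior.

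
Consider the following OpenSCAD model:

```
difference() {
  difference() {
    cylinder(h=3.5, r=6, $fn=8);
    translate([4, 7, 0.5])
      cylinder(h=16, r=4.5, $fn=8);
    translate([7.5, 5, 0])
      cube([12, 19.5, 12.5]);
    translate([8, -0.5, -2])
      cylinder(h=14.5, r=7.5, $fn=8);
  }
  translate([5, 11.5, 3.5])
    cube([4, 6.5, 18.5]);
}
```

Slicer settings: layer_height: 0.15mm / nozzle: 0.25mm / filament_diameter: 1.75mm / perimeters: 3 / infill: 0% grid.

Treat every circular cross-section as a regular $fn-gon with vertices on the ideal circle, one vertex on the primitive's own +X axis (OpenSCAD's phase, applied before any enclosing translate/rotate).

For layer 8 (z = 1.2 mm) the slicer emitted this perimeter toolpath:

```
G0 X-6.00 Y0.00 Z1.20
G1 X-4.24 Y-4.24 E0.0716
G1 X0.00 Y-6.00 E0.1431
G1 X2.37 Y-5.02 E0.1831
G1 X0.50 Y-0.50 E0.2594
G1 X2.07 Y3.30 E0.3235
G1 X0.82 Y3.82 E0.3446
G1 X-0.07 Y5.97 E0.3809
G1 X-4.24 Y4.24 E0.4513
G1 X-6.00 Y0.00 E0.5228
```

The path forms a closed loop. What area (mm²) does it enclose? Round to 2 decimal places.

Apply the shoelace formula to the sequence of (X, Y) vertices; enclosed area = 64.97 mm².

64.97 mm²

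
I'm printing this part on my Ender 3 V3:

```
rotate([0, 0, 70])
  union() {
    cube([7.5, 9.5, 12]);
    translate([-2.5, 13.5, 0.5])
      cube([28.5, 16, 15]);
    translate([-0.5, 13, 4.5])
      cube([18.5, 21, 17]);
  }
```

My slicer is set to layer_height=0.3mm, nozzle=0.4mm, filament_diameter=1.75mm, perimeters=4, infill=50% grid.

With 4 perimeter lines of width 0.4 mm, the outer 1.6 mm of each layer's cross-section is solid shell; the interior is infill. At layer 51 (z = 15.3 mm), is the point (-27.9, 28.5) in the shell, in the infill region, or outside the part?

outside

At z = 15.3 mm: the cube is not intersected at this z (z outside [0, 12]); the cube at (-2.5, 13.5) (footprint 28.5×16) is included at this height; the cube at (-0.5, 13) (footprint 18.5×21) is included at this height; Combining (union): the regions partially overlap (shared area 296.00 mm²), so overlapping operands fuse into one piece — 1 connected region; (rotated 70° about Z; rotation is an isometry so areas/perimeters/island counts are preserved). Overall, the cross-section is a single solid region. Undo the 70° rotation: the query point maps to (17.239, 35.965) in the un-rotated model frame. The nearest boundary edge runs (-0.50, 34.00)→(18.00, 34.00); distance from the point to it = 1.96 mm. The point is not inside any of the regions above, so it lies outside the cross-section (1.96 mm from the nearest boundary).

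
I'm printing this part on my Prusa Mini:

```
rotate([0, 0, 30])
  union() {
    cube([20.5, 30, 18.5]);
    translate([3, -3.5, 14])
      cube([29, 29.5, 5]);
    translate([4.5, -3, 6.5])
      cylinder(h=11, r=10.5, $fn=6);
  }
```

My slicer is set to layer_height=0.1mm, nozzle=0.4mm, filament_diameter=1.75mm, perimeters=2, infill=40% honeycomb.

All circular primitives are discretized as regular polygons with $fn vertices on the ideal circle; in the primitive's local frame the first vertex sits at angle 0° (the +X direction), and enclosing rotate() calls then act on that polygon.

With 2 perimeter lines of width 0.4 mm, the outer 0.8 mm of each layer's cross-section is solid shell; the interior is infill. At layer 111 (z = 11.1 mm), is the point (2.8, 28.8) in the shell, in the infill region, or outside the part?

infill

At z = 11.1 mm: the cube is present — its section is the full 20.5×30 rectangle; the cube at (3, -3.5) is not intersected at this z (z outside [14, 19]); the cylinder at (4.5, -3): section is a regular 6-gon, circumradius r=10.5; Merging all regions: the regions partially overlap (shared area 70.13 mm²), so overlapping operands fuse into one piece — 1 connected region; (rotated 30° about Z; rotation is an isometry so areas/perimeters/island counts are preserved). Overall, the cross-section is a single solid region. Undo the 30° rotation: the query point maps to (16.825, 23.542) in the un-rotated model frame. The nearest boundary edge runs (20.50, 30.00)→(20.50, 0.00); distance from the point to it = 3.68 mm. The point is inside the cross-section and 3.68 mm from the nearest boundary — more than the 0.8 mm shell width (2 × 0.4), so it's in the infill interior.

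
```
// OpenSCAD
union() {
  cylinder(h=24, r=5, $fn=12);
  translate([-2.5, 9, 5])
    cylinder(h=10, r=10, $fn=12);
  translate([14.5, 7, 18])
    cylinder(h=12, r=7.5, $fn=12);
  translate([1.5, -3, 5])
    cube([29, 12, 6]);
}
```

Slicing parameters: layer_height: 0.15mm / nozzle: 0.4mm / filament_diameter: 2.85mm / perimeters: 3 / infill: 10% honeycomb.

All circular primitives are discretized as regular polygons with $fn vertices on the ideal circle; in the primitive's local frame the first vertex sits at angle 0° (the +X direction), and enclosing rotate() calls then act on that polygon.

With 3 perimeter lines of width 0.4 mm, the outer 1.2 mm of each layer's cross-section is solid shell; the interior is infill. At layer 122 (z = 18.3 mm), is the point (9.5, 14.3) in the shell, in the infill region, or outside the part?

At z = 18.3 mm: the r=5 cylinder gives a regular 12-gon of circumradius 5 (constant along its height); the cylinder at (-2.5, 9) is not intersected at this z (z outside [5, 15]); the cylinder at (14.5, 7): section is a regular 12-gon, circumradius r=7.5; the cube at (1.5, -3) is absent (z outside [5, 11]); Taking the union: the 2 present regions are separate (no shared area or edge), so areas and boundary lengths simply add and each stays a separate island — 2 connected regions. Overall, the cross-section has 2 separate islands. The nearest boundary edge runs (8.00, 10.75)→(10.75, 13.50); distance from the point to it = 1.45 mm. The point is not inside any of the regions above, so it lies outside the cross-section (1.45 mm from the nearest boundary).

outside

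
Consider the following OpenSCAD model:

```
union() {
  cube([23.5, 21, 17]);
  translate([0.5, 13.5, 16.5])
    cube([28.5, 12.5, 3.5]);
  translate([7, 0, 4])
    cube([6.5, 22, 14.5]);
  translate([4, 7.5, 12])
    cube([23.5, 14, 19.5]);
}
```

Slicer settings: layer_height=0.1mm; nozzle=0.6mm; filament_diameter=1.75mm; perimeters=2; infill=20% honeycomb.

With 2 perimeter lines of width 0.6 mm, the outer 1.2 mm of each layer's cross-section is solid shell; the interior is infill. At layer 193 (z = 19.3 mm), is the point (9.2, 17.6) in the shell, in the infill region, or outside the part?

infill

At z = 19.3 mm: the cube is not intersected at this z (z outside [0, 17]); the cube at (0.5, 13.5) is present — its section is the full 28.5×12.5 rectangle; the cube at (7, 0) is not intersected at this z (z outside [4, 18.5]); the cube at (4, 7.5) is present — its section is the full 23.5×14 rectangle; Merging all regions: the regions partially overlap (shared area 188.00 mm²), so overlapping operands fuse into one piece — 1 connected region. Overall, the cross-section is a single solid region. The nearest boundary edge runs (4.00, 7.50)→(4.00, 13.50); distance from the point to it = 6.62 mm. The point is inside the cross-section and 6.62 mm from the nearest boundary — more than the 1.2 mm shell width (2 × 0.6), so it's in the infill interior.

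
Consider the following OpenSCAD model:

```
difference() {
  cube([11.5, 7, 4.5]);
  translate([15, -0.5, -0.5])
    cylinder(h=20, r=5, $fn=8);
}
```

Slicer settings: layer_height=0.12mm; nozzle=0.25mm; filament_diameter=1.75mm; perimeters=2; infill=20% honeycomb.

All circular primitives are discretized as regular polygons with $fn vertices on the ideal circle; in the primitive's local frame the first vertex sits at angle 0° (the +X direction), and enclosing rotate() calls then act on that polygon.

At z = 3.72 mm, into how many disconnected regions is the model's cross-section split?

1

At z = 3.72 mm: the 11.5×7 cube contributes its full rectangle; the r=5 cylinder at (15, -0.5) gives a regular 8-gon of circumradius 5 (constant along its height); Taking the first minus the rest: starting from the 11.5×7 cube, the r=5 cylinder at (15, -0.5) partially overlaps it — only the 2.02 mm² overlap (of its 70.71 mm²) is removed, clipping the outline — 1 connected region. The result has 1 disconnected region.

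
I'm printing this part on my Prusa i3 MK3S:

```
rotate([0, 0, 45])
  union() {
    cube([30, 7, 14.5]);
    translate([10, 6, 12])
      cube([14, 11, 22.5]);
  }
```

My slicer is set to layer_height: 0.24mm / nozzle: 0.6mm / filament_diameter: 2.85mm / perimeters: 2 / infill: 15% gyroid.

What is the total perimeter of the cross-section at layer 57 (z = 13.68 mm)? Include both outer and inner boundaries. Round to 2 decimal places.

94.00 mm

At z = 13.68 mm: the cube is present — its section is the full 30×7 rectangle (perimeter 74.00 mm); the cube at (10, 6) is present — its section is the full 14×11 rectangle (perimeter 50.00 mm); Merging all regions: the regions partially overlap (shared area 14.00 mm²), so the edge portions inside another operand are dropped and the merged outline is re-measured after clipping — boundary = 94.00 mm; (rotated 45° about Z; rotation is an isometry so areas/perimeters/island counts are preserved). Overall, the cross-section is a single solid region. Total boundary length (outer) = 94.00 mm.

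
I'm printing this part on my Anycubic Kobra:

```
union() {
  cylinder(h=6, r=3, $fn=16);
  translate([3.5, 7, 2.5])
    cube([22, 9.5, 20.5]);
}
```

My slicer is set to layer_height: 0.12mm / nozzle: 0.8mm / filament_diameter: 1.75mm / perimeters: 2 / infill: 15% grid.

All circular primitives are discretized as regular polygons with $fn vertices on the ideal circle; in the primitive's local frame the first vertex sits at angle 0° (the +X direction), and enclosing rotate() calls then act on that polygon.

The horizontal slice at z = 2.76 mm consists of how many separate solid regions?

At z = 2.76 mm: the r=3 cylinder gives a regular 16-gon of circumradius 3 (constant along its height); the cube at (3.5, 7) is present — its section is the full 22×9.5 rectangle; Merging all regions: the 2 present regions are separate (no shared area or edge), so areas and boundary lengths simply add and each stays a separate island — 2 connected regions. The result has 2 disconnected regions.

2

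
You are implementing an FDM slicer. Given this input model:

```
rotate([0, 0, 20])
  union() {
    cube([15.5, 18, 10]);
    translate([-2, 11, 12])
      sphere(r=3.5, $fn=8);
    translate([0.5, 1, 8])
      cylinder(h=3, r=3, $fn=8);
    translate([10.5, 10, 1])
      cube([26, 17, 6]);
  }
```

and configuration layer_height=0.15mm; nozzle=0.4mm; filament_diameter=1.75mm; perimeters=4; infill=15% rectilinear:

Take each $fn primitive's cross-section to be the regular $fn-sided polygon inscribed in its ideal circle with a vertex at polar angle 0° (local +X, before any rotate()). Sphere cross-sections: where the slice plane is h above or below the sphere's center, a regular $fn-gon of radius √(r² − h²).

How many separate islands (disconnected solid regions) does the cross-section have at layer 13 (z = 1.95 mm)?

At z = 1.95 mm: the 15.5×18 cube contributes its full rectangle; the sphere at (-2, 11) does not reach this height (|z−center|=10.050 > r=3.5); the cylinder at (0.5, 1) is not intersected at this z (z outside [8, 11]); the cube at (10.5, 10) (footprint 26×17) is included at this height; Combining (union): the regions partially overlap (shared area 40.00 mm²), so overlapping operands fuse into one piece — 1 connected region; (whole slice rotated 20° about Z — lengths, areas and connectivity unchanged). Overall, the cross-section is a single solid region. Island count = 1.

1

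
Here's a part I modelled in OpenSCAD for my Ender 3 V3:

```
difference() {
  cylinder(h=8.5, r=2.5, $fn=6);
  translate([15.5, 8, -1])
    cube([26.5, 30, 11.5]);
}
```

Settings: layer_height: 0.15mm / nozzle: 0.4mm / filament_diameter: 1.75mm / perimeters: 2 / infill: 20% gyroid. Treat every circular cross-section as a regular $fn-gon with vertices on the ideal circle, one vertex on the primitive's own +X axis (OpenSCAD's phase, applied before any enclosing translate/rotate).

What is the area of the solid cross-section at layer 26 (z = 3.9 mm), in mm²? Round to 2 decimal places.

At z = 3.9 mm: the r=2.5 cylinder gives a regular 6-gon of circumradius 2.5 (constant along its height) (area = (6/2)·2.500²·sin(360°/6) = 16.24 mm²); the cube at (15.5, 8) (footprint 26.5×30) is included at this height (area 795.00 mm²); After the difference (first − rest): starting from the r=2.5 cylinder (16.24 mm²), the 26.5×30 cube at (15.5, 8) misses the remaining region (no effect) — area = 16.24 mm². Overall, the cross-section is a single solid region. Net area = 16.24 mm².

16.24 mm²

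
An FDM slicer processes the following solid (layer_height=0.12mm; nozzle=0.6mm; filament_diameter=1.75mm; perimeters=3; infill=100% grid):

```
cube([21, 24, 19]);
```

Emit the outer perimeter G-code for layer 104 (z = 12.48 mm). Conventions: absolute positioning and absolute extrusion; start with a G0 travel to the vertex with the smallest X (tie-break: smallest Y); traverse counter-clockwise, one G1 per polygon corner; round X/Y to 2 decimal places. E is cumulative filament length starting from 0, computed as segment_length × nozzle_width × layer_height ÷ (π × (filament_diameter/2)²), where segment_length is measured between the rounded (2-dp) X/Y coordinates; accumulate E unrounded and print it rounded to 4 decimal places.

At z = 12.48 mm: the cube (footprint 21×24) is included at this height. The outline is a single polygon with 4 vertices. Extrusion per mm of travel: 0.6 × 0.12 / (π × 0.875²) = 0.029934. Accumulating E over each segment gives final E = 2.6941.

G0 X0.00 Y0.00 Z12.48
G1 X21.00 Y0.00 E0.6286
G1 X21.00 Y24.00 E1.3470
G1 X0.00 Y24.00 E1.9757
G1 X0.00 Y0.00 E2.6941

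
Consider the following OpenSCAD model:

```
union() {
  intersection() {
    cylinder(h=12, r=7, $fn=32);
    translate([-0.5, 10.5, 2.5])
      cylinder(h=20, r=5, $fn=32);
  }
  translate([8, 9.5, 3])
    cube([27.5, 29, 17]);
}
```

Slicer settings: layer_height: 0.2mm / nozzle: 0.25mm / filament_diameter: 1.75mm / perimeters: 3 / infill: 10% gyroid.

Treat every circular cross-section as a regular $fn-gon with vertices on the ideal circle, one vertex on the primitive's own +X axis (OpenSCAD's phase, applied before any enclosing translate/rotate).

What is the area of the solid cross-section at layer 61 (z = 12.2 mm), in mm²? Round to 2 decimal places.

797.50 mm²

At z = 12.2 mm: the cylinder does not reach this height (z outside [0, 12]); the r=5 cylinder at (-0.5, 10.5) contributes a regular 32-gon of circumradius 5 (area = (32/2)·5.000²·sin(360°/32) = 78.04 mm²); Taking the intersection: at least one operand is absent at this height, so nothing remains; the cube at (8, 9.5) (footprint 27.5×29) is included at this height (area 797.50 mm²); Merging all regions: only the 27.5×29 cube at (8, 9.5) is present, so the union is just that shape — area = 797.50 mm². Overall, the cross-section is a single solid region. Net area = 797.50 mm².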